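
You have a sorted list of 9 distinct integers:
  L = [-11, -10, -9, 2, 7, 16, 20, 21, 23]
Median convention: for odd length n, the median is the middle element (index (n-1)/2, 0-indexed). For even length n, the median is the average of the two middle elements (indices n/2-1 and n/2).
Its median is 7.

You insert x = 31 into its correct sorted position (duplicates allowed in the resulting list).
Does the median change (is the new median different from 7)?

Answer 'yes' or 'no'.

Old median = 7
Insert x = 31
New median = 23/2
Changed? yes

Answer: yes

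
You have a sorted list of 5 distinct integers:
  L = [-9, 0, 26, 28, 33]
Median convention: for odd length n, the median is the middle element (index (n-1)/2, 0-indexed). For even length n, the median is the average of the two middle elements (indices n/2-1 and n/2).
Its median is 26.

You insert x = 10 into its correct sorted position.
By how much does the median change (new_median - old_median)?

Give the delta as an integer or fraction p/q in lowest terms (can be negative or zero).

Old median = 26
After inserting x = 10: new sorted = [-9, 0, 10, 26, 28, 33]
New median = 18
Delta = 18 - 26 = -8

Answer: -8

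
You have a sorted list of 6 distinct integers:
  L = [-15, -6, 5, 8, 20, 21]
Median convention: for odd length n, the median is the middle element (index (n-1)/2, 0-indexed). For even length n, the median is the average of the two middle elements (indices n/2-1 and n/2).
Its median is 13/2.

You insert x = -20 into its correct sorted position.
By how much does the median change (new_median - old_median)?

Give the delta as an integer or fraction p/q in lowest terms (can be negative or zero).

Old median = 13/2
After inserting x = -20: new sorted = [-20, -15, -6, 5, 8, 20, 21]
New median = 5
Delta = 5 - 13/2 = -3/2

Answer: -3/2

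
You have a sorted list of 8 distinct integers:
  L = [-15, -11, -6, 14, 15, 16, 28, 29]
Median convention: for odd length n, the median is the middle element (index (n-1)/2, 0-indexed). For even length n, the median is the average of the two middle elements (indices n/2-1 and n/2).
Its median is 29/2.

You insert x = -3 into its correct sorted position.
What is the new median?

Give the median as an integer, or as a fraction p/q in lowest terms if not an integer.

Answer: 14

Derivation:
Old list (sorted, length 8): [-15, -11, -6, 14, 15, 16, 28, 29]
Old median = 29/2
Insert x = -3
Old length even (8). Middle pair: indices 3,4 = 14,15.
New length odd (9). New median = single middle element.
x = -3: 3 elements are < x, 5 elements are > x.
New sorted list: [-15, -11, -6, -3, 14, 15, 16, 28, 29]
New median = 14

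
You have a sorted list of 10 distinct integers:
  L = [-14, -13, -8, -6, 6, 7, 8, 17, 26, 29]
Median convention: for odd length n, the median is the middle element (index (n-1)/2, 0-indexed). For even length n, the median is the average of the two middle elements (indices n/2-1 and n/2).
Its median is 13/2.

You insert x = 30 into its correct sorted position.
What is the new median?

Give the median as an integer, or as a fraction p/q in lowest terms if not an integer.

Old list (sorted, length 10): [-14, -13, -8, -6, 6, 7, 8, 17, 26, 29]
Old median = 13/2
Insert x = 30
Old length even (10). Middle pair: indices 4,5 = 6,7.
New length odd (11). New median = single middle element.
x = 30: 10 elements are < x, 0 elements are > x.
New sorted list: [-14, -13, -8, -6, 6, 7, 8, 17, 26, 29, 30]
New median = 7

Answer: 7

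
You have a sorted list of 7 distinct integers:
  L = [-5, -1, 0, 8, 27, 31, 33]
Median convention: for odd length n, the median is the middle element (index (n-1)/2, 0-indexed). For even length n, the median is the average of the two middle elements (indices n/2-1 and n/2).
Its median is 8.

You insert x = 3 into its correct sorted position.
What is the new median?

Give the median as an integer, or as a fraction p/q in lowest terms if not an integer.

Answer: 11/2

Derivation:
Old list (sorted, length 7): [-5, -1, 0, 8, 27, 31, 33]
Old median = 8
Insert x = 3
Old length odd (7). Middle was index 3 = 8.
New length even (8). New median = avg of two middle elements.
x = 3: 3 elements are < x, 4 elements are > x.
New sorted list: [-5, -1, 0, 3, 8, 27, 31, 33]
New median = 11/2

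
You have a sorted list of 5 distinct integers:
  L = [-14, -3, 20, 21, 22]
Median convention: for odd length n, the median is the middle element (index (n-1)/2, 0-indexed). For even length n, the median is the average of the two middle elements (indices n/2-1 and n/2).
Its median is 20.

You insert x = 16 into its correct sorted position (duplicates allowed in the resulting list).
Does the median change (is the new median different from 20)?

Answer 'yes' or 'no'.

Old median = 20
Insert x = 16
New median = 18
Changed? yes

Answer: yes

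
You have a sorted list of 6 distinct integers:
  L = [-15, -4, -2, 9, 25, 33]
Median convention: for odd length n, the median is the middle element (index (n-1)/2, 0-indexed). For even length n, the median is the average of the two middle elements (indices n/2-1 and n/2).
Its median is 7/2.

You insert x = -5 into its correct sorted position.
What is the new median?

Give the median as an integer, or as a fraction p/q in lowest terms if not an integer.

Answer: -2

Derivation:
Old list (sorted, length 6): [-15, -4, -2, 9, 25, 33]
Old median = 7/2
Insert x = -5
Old length even (6). Middle pair: indices 2,3 = -2,9.
New length odd (7). New median = single middle element.
x = -5: 1 elements are < x, 5 elements are > x.
New sorted list: [-15, -5, -4, -2, 9, 25, 33]
New median = -2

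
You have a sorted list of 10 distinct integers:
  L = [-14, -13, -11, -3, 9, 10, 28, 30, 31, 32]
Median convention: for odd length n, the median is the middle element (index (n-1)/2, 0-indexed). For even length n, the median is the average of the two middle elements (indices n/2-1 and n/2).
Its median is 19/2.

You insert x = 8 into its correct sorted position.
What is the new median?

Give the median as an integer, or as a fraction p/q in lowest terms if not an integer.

Old list (sorted, length 10): [-14, -13, -11, -3, 9, 10, 28, 30, 31, 32]
Old median = 19/2
Insert x = 8
Old length even (10). Middle pair: indices 4,5 = 9,10.
New length odd (11). New median = single middle element.
x = 8: 4 elements are < x, 6 elements are > x.
New sorted list: [-14, -13, -11, -3, 8, 9, 10, 28, 30, 31, 32]
New median = 9

Answer: 9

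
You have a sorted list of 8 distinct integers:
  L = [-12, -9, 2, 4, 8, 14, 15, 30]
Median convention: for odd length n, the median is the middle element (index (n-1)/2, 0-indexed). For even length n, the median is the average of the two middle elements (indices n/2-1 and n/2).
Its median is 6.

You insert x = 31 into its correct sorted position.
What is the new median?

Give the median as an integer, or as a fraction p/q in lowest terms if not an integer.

Old list (sorted, length 8): [-12, -9, 2, 4, 8, 14, 15, 30]
Old median = 6
Insert x = 31
Old length even (8). Middle pair: indices 3,4 = 4,8.
New length odd (9). New median = single middle element.
x = 31: 8 elements are < x, 0 elements are > x.
New sorted list: [-12, -9, 2, 4, 8, 14, 15, 30, 31]
New median = 8

Answer: 8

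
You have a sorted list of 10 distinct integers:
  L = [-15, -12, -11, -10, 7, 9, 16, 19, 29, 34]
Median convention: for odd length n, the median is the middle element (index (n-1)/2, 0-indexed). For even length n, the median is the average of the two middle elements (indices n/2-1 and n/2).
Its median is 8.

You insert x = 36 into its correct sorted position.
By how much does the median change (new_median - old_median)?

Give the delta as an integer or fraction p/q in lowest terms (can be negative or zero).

Answer: 1

Derivation:
Old median = 8
After inserting x = 36: new sorted = [-15, -12, -11, -10, 7, 9, 16, 19, 29, 34, 36]
New median = 9
Delta = 9 - 8 = 1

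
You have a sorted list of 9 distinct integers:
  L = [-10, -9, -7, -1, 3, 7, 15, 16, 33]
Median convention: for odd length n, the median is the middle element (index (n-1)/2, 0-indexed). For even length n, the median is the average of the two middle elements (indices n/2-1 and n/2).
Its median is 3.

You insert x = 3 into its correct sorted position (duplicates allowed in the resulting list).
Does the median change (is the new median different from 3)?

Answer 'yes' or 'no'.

Answer: no

Derivation:
Old median = 3
Insert x = 3
New median = 3
Changed? no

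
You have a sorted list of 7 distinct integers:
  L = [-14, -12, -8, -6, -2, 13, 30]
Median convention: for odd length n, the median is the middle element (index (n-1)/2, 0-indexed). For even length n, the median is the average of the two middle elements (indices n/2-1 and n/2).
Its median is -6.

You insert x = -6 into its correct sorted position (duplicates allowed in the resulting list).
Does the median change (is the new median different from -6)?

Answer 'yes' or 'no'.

Answer: no

Derivation:
Old median = -6
Insert x = -6
New median = -6
Changed? no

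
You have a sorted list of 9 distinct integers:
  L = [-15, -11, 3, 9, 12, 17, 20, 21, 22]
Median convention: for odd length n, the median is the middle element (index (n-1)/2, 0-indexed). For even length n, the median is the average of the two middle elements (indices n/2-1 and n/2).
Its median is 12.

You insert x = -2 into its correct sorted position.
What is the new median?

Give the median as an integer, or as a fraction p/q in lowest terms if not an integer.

Old list (sorted, length 9): [-15, -11, 3, 9, 12, 17, 20, 21, 22]
Old median = 12
Insert x = -2
Old length odd (9). Middle was index 4 = 12.
New length even (10). New median = avg of two middle elements.
x = -2: 2 elements are < x, 7 elements are > x.
New sorted list: [-15, -11, -2, 3, 9, 12, 17, 20, 21, 22]
New median = 21/2

Answer: 21/2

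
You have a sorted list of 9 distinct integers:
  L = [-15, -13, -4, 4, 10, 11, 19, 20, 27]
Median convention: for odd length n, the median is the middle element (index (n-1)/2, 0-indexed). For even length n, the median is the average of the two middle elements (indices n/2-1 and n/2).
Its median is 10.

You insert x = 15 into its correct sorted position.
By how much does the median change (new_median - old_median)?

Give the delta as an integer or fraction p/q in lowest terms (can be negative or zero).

Old median = 10
After inserting x = 15: new sorted = [-15, -13, -4, 4, 10, 11, 15, 19, 20, 27]
New median = 21/2
Delta = 21/2 - 10 = 1/2

Answer: 1/2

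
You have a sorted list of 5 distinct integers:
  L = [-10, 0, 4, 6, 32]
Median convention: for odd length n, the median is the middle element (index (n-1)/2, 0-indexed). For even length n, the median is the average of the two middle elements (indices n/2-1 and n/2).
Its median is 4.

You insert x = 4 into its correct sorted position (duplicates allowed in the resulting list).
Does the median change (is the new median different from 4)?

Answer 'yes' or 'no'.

Old median = 4
Insert x = 4
New median = 4
Changed? no

Answer: no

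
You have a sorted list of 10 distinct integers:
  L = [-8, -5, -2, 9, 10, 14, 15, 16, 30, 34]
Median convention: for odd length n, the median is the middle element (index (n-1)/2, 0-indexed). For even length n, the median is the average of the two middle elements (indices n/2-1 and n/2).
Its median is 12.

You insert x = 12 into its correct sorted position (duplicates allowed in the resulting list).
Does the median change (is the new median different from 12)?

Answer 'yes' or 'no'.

Old median = 12
Insert x = 12
New median = 12
Changed? no

Answer: no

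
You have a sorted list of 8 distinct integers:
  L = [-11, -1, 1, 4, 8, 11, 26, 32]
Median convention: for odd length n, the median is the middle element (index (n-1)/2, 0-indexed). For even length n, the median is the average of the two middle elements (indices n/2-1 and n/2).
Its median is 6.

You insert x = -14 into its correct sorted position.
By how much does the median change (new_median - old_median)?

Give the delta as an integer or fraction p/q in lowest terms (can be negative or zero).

Old median = 6
After inserting x = -14: new sorted = [-14, -11, -1, 1, 4, 8, 11, 26, 32]
New median = 4
Delta = 4 - 6 = -2

Answer: -2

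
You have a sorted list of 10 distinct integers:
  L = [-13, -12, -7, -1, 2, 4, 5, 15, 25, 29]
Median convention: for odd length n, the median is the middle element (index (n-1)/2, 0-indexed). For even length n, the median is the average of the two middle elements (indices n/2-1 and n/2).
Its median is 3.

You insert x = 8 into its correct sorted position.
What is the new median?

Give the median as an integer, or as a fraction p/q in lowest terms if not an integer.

Answer: 4

Derivation:
Old list (sorted, length 10): [-13, -12, -7, -1, 2, 4, 5, 15, 25, 29]
Old median = 3
Insert x = 8
Old length even (10). Middle pair: indices 4,5 = 2,4.
New length odd (11). New median = single middle element.
x = 8: 7 elements are < x, 3 elements are > x.
New sorted list: [-13, -12, -7, -1, 2, 4, 5, 8, 15, 25, 29]
New median = 4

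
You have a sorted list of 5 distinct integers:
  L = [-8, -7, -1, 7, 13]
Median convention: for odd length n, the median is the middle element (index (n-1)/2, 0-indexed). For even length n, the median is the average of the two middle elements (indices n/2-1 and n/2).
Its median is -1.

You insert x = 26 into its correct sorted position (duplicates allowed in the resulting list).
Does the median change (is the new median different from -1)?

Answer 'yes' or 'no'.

Old median = -1
Insert x = 26
New median = 3
Changed? yes

Answer: yes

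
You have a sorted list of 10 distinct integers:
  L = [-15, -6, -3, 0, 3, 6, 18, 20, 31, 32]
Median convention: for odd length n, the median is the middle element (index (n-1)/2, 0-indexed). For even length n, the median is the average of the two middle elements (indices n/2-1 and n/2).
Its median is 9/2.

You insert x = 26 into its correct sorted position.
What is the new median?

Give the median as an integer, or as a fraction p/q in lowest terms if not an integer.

Old list (sorted, length 10): [-15, -6, -3, 0, 3, 6, 18, 20, 31, 32]
Old median = 9/2
Insert x = 26
Old length even (10). Middle pair: indices 4,5 = 3,6.
New length odd (11). New median = single middle element.
x = 26: 8 elements are < x, 2 elements are > x.
New sorted list: [-15, -6, -3, 0, 3, 6, 18, 20, 26, 31, 32]
New median = 6

Answer: 6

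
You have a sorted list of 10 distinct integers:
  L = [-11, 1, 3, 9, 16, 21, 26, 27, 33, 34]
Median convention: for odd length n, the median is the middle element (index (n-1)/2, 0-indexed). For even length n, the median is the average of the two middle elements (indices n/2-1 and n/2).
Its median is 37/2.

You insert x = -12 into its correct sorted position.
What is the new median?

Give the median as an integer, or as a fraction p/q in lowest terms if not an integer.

Answer: 16

Derivation:
Old list (sorted, length 10): [-11, 1, 3, 9, 16, 21, 26, 27, 33, 34]
Old median = 37/2
Insert x = -12
Old length even (10). Middle pair: indices 4,5 = 16,21.
New length odd (11). New median = single middle element.
x = -12: 0 elements are < x, 10 elements are > x.
New sorted list: [-12, -11, 1, 3, 9, 16, 21, 26, 27, 33, 34]
New median = 16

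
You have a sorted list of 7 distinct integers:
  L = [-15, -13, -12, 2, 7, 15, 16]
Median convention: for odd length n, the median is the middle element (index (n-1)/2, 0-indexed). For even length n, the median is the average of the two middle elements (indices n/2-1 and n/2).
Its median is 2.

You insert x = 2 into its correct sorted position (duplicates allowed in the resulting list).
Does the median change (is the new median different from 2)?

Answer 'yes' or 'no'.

Old median = 2
Insert x = 2
New median = 2
Changed? no

Answer: no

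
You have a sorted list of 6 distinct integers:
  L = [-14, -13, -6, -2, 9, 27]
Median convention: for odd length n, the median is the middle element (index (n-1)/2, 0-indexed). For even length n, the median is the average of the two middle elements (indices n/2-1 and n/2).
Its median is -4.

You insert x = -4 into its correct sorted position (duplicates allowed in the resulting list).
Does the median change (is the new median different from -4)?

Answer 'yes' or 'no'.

Answer: no

Derivation:
Old median = -4
Insert x = -4
New median = -4
Changed? no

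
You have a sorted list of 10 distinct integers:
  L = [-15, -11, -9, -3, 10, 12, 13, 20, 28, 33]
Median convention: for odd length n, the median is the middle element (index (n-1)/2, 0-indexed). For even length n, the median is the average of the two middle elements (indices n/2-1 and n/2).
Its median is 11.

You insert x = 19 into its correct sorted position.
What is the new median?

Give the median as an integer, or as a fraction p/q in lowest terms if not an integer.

Answer: 12

Derivation:
Old list (sorted, length 10): [-15, -11, -9, -3, 10, 12, 13, 20, 28, 33]
Old median = 11
Insert x = 19
Old length even (10). Middle pair: indices 4,5 = 10,12.
New length odd (11). New median = single middle element.
x = 19: 7 elements are < x, 3 elements are > x.
New sorted list: [-15, -11, -9, -3, 10, 12, 13, 19, 20, 28, 33]
New median = 12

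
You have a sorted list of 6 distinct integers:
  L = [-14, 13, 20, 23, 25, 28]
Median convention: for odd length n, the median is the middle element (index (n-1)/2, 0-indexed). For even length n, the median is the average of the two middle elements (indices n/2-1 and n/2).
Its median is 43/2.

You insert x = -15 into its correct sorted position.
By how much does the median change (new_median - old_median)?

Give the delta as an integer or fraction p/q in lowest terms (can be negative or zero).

Old median = 43/2
After inserting x = -15: new sorted = [-15, -14, 13, 20, 23, 25, 28]
New median = 20
Delta = 20 - 43/2 = -3/2

Answer: -3/2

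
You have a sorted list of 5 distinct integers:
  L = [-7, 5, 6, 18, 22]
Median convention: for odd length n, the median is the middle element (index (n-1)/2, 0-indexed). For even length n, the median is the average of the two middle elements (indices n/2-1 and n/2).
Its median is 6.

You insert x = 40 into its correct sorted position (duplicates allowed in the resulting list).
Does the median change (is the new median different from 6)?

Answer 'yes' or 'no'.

Answer: yes

Derivation:
Old median = 6
Insert x = 40
New median = 12
Changed? yes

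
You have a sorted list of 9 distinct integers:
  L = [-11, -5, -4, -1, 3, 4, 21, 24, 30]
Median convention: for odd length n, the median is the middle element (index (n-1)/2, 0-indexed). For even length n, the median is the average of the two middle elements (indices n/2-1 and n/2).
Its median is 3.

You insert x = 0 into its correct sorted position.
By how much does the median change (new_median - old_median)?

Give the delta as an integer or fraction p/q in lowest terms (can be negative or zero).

Old median = 3
After inserting x = 0: new sorted = [-11, -5, -4, -1, 0, 3, 4, 21, 24, 30]
New median = 3/2
Delta = 3/2 - 3 = -3/2

Answer: -3/2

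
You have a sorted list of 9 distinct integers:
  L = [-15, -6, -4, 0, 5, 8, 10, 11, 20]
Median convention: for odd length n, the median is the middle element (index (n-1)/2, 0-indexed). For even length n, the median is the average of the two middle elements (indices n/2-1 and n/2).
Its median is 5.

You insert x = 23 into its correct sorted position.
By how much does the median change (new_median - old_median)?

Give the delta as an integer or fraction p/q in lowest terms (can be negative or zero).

Old median = 5
After inserting x = 23: new sorted = [-15, -6, -4, 0, 5, 8, 10, 11, 20, 23]
New median = 13/2
Delta = 13/2 - 5 = 3/2

Answer: 3/2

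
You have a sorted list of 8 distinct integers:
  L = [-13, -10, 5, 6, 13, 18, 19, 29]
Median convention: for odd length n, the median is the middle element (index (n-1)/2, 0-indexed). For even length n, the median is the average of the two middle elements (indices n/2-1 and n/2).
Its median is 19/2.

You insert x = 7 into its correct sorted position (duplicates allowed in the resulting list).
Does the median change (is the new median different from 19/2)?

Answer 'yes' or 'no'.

Answer: yes

Derivation:
Old median = 19/2
Insert x = 7
New median = 7
Changed? yes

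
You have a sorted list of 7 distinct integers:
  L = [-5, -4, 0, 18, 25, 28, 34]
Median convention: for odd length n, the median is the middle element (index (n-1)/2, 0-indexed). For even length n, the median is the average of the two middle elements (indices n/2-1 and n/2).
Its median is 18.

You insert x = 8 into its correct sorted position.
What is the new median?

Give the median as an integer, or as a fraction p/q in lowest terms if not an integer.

Answer: 13

Derivation:
Old list (sorted, length 7): [-5, -4, 0, 18, 25, 28, 34]
Old median = 18
Insert x = 8
Old length odd (7). Middle was index 3 = 18.
New length even (8). New median = avg of two middle elements.
x = 8: 3 elements are < x, 4 elements are > x.
New sorted list: [-5, -4, 0, 8, 18, 25, 28, 34]
New median = 13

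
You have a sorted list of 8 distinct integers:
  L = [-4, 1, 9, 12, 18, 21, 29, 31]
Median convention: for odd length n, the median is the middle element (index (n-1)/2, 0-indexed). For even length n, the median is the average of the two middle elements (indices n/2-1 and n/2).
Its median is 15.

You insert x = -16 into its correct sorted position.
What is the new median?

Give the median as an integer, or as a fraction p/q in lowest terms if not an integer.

Old list (sorted, length 8): [-4, 1, 9, 12, 18, 21, 29, 31]
Old median = 15
Insert x = -16
Old length even (8). Middle pair: indices 3,4 = 12,18.
New length odd (9). New median = single middle element.
x = -16: 0 elements are < x, 8 elements are > x.
New sorted list: [-16, -4, 1, 9, 12, 18, 21, 29, 31]
New median = 12

Answer: 12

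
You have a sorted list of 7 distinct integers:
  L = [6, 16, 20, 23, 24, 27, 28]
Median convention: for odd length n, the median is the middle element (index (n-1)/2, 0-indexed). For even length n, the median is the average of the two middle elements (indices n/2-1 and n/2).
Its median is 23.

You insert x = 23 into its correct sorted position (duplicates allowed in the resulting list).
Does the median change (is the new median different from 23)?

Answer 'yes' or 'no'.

Answer: no

Derivation:
Old median = 23
Insert x = 23
New median = 23
Changed? no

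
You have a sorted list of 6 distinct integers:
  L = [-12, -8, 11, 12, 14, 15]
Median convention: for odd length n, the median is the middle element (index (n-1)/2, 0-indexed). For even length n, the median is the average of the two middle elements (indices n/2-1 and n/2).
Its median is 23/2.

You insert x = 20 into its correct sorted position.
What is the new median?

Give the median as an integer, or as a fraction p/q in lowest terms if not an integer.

Old list (sorted, length 6): [-12, -8, 11, 12, 14, 15]
Old median = 23/2
Insert x = 20
Old length even (6). Middle pair: indices 2,3 = 11,12.
New length odd (7). New median = single middle element.
x = 20: 6 elements are < x, 0 elements are > x.
New sorted list: [-12, -8, 11, 12, 14, 15, 20]
New median = 12

Answer: 12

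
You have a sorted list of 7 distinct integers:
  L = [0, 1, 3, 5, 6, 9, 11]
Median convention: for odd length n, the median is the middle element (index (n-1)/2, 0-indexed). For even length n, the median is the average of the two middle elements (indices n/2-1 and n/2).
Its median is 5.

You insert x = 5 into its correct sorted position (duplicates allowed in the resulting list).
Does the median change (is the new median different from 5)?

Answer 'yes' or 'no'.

Old median = 5
Insert x = 5
New median = 5
Changed? no

Answer: no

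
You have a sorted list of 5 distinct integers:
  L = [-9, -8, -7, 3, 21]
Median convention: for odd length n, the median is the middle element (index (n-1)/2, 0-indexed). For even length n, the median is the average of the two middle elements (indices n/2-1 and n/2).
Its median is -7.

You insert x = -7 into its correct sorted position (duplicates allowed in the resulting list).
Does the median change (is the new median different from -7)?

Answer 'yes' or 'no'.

Old median = -7
Insert x = -7
New median = -7
Changed? no

Answer: no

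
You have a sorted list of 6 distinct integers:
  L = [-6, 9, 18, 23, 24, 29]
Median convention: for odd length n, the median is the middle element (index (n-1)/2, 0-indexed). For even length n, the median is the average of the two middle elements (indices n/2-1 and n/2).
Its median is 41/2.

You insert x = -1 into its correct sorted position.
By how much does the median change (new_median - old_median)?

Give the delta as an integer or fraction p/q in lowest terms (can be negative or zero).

Old median = 41/2
After inserting x = -1: new sorted = [-6, -1, 9, 18, 23, 24, 29]
New median = 18
Delta = 18 - 41/2 = -5/2

Answer: -5/2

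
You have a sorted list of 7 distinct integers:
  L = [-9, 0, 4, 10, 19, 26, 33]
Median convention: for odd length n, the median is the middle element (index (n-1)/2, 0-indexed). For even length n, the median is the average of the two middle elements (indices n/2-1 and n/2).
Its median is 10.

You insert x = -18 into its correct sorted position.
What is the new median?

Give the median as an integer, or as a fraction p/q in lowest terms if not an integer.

Old list (sorted, length 7): [-9, 0, 4, 10, 19, 26, 33]
Old median = 10
Insert x = -18
Old length odd (7). Middle was index 3 = 10.
New length even (8). New median = avg of two middle elements.
x = -18: 0 elements are < x, 7 elements are > x.
New sorted list: [-18, -9, 0, 4, 10, 19, 26, 33]
New median = 7

Answer: 7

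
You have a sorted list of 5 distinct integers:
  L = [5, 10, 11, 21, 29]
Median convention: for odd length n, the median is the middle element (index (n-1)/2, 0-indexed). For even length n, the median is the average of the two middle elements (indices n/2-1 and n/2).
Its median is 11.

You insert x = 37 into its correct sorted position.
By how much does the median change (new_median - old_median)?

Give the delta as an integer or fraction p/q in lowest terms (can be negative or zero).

Old median = 11
After inserting x = 37: new sorted = [5, 10, 11, 21, 29, 37]
New median = 16
Delta = 16 - 11 = 5

Answer: 5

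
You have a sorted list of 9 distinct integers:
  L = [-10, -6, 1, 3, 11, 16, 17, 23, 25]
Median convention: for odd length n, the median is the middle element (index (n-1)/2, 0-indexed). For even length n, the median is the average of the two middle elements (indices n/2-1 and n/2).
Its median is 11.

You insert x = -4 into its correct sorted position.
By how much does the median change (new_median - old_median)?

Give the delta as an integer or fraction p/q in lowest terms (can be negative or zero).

Old median = 11
After inserting x = -4: new sorted = [-10, -6, -4, 1, 3, 11, 16, 17, 23, 25]
New median = 7
Delta = 7 - 11 = -4

Answer: -4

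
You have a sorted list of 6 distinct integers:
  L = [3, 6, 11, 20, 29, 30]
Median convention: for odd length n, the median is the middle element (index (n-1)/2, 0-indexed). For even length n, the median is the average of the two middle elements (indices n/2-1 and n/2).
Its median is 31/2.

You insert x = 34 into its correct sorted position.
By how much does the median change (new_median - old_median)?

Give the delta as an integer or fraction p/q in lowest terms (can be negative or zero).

Answer: 9/2

Derivation:
Old median = 31/2
After inserting x = 34: new sorted = [3, 6, 11, 20, 29, 30, 34]
New median = 20
Delta = 20 - 31/2 = 9/2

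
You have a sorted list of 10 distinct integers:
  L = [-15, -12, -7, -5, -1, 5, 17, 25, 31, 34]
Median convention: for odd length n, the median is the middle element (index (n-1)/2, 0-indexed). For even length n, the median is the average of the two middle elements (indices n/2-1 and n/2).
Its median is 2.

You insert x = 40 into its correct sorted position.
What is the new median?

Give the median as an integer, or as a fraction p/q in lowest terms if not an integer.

Answer: 5

Derivation:
Old list (sorted, length 10): [-15, -12, -7, -5, -1, 5, 17, 25, 31, 34]
Old median = 2
Insert x = 40
Old length even (10). Middle pair: indices 4,5 = -1,5.
New length odd (11). New median = single middle element.
x = 40: 10 elements are < x, 0 elements are > x.
New sorted list: [-15, -12, -7, -5, -1, 5, 17, 25, 31, 34, 40]
New median = 5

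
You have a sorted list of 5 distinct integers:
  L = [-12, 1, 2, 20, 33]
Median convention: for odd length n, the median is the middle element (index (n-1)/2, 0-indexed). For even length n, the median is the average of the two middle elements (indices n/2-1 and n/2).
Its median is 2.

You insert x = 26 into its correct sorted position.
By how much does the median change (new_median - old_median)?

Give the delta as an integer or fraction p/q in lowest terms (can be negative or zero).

Old median = 2
After inserting x = 26: new sorted = [-12, 1, 2, 20, 26, 33]
New median = 11
Delta = 11 - 2 = 9

Answer: 9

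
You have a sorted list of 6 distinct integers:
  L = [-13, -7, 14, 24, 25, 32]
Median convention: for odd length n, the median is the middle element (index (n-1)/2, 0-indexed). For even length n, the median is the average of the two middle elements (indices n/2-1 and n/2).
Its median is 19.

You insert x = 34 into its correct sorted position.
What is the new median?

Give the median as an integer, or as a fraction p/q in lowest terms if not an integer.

Old list (sorted, length 6): [-13, -7, 14, 24, 25, 32]
Old median = 19
Insert x = 34
Old length even (6). Middle pair: indices 2,3 = 14,24.
New length odd (7). New median = single middle element.
x = 34: 6 elements are < x, 0 elements are > x.
New sorted list: [-13, -7, 14, 24, 25, 32, 34]
New median = 24

Answer: 24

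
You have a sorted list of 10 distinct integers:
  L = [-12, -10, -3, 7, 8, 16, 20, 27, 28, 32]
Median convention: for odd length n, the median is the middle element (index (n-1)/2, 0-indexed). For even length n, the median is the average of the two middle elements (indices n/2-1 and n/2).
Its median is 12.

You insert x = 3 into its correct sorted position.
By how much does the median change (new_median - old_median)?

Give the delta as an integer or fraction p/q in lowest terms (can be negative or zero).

Old median = 12
After inserting x = 3: new sorted = [-12, -10, -3, 3, 7, 8, 16, 20, 27, 28, 32]
New median = 8
Delta = 8 - 12 = -4

Answer: -4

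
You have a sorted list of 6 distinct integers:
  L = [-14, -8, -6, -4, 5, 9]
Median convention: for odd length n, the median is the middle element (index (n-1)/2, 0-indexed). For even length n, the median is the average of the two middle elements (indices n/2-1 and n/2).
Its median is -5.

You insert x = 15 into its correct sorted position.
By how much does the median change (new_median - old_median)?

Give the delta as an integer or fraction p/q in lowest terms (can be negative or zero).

Answer: 1

Derivation:
Old median = -5
After inserting x = 15: new sorted = [-14, -8, -6, -4, 5, 9, 15]
New median = -4
Delta = -4 - -5 = 1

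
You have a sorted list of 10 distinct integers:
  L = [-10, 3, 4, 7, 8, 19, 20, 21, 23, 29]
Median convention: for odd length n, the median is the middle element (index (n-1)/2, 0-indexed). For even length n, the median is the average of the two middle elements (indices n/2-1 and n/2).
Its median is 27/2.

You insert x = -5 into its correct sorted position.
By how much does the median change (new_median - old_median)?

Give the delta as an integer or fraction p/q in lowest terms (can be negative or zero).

Old median = 27/2
After inserting x = -5: new sorted = [-10, -5, 3, 4, 7, 8, 19, 20, 21, 23, 29]
New median = 8
Delta = 8 - 27/2 = -11/2

Answer: -11/2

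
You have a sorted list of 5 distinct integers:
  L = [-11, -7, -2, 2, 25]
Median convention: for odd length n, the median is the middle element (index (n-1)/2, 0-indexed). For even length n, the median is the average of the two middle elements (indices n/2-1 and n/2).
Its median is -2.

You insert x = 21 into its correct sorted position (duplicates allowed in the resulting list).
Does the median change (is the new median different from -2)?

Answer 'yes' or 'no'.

Answer: yes

Derivation:
Old median = -2
Insert x = 21
New median = 0
Changed? yes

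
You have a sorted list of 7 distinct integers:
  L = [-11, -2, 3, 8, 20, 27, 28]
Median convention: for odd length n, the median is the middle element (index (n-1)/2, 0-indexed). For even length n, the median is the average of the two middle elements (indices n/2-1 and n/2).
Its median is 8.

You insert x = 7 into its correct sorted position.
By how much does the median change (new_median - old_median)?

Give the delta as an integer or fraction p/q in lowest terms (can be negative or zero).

Answer: -1/2

Derivation:
Old median = 8
After inserting x = 7: new sorted = [-11, -2, 3, 7, 8, 20, 27, 28]
New median = 15/2
Delta = 15/2 - 8 = -1/2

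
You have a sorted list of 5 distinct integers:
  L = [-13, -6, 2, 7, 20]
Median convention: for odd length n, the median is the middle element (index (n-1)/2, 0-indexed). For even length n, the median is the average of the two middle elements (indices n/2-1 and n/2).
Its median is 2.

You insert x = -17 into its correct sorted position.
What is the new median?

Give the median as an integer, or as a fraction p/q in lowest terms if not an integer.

Old list (sorted, length 5): [-13, -6, 2, 7, 20]
Old median = 2
Insert x = -17
Old length odd (5). Middle was index 2 = 2.
New length even (6). New median = avg of two middle elements.
x = -17: 0 elements are < x, 5 elements are > x.
New sorted list: [-17, -13, -6, 2, 7, 20]
New median = -2

Answer: -2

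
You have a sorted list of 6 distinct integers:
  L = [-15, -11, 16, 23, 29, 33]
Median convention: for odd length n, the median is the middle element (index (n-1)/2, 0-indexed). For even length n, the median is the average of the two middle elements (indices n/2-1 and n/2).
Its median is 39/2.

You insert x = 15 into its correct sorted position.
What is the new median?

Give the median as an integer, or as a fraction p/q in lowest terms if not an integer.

Old list (sorted, length 6): [-15, -11, 16, 23, 29, 33]
Old median = 39/2
Insert x = 15
Old length even (6). Middle pair: indices 2,3 = 16,23.
New length odd (7). New median = single middle element.
x = 15: 2 elements are < x, 4 elements are > x.
New sorted list: [-15, -11, 15, 16, 23, 29, 33]
New median = 16

Answer: 16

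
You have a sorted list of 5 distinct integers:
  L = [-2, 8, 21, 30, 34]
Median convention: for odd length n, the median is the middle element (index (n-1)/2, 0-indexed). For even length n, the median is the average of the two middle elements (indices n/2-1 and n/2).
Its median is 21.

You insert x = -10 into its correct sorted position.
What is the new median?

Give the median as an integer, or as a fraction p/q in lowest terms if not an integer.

Old list (sorted, length 5): [-2, 8, 21, 30, 34]
Old median = 21
Insert x = -10
Old length odd (5). Middle was index 2 = 21.
New length even (6). New median = avg of two middle elements.
x = -10: 0 elements are < x, 5 elements are > x.
New sorted list: [-10, -2, 8, 21, 30, 34]
New median = 29/2

Answer: 29/2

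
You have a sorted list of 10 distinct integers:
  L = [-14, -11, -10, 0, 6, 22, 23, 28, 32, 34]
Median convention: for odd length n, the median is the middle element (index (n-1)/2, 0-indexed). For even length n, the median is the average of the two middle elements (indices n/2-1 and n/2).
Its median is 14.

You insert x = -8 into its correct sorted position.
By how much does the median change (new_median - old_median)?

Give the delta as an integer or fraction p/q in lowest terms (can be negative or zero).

Answer: -8

Derivation:
Old median = 14
After inserting x = -8: new sorted = [-14, -11, -10, -8, 0, 6, 22, 23, 28, 32, 34]
New median = 6
Delta = 6 - 14 = -8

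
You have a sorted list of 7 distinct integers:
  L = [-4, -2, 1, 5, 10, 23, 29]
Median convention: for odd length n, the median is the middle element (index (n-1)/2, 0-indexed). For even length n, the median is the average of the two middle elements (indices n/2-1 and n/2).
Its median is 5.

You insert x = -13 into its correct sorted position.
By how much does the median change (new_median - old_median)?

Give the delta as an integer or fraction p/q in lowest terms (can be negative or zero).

Old median = 5
After inserting x = -13: new sorted = [-13, -4, -2, 1, 5, 10, 23, 29]
New median = 3
Delta = 3 - 5 = -2

Answer: -2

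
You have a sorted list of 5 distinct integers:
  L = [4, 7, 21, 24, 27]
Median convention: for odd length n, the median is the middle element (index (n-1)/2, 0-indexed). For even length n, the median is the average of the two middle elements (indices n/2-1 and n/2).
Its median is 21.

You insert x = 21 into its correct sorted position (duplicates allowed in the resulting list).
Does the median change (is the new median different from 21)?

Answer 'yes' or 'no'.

Old median = 21
Insert x = 21
New median = 21
Changed? no

Answer: no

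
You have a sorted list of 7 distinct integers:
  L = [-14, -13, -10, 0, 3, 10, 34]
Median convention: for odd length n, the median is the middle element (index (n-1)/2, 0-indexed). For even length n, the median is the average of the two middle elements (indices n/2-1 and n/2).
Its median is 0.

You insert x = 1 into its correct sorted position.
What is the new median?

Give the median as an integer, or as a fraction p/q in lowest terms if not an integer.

Old list (sorted, length 7): [-14, -13, -10, 0, 3, 10, 34]
Old median = 0
Insert x = 1
Old length odd (7). Middle was index 3 = 0.
New length even (8). New median = avg of two middle elements.
x = 1: 4 elements are < x, 3 elements are > x.
New sorted list: [-14, -13, -10, 0, 1, 3, 10, 34]
New median = 1/2

Answer: 1/2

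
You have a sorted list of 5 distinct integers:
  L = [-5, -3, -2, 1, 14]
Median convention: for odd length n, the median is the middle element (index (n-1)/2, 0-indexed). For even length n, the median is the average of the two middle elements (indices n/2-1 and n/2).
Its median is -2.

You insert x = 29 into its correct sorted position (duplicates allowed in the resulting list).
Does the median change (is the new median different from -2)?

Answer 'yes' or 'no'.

Answer: yes

Derivation:
Old median = -2
Insert x = 29
New median = -1/2
Changed? yes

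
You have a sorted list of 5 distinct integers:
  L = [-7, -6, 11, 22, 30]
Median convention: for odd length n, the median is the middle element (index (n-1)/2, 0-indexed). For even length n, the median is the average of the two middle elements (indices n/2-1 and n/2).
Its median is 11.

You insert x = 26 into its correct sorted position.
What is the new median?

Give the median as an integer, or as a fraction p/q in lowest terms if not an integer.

Answer: 33/2

Derivation:
Old list (sorted, length 5): [-7, -6, 11, 22, 30]
Old median = 11
Insert x = 26
Old length odd (5). Middle was index 2 = 11.
New length even (6). New median = avg of two middle elements.
x = 26: 4 elements are < x, 1 elements are > x.
New sorted list: [-7, -6, 11, 22, 26, 30]
New median = 33/2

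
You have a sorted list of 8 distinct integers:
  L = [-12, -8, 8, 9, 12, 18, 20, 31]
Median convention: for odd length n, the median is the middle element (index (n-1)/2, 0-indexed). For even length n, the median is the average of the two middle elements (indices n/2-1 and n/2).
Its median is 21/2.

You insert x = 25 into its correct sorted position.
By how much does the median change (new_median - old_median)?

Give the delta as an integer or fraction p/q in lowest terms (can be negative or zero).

Answer: 3/2

Derivation:
Old median = 21/2
After inserting x = 25: new sorted = [-12, -8, 8, 9, 12, 18, 20, 25, 31]
New median = 12
Delta = 12 - 21/2 = 3/2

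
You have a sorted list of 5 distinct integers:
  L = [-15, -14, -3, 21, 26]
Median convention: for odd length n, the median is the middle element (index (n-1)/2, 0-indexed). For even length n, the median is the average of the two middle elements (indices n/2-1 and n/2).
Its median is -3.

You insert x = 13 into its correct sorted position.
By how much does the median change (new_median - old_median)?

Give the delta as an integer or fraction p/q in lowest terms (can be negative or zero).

Old median = -3
After inserting x = 13: new sorted = [-15, -14, -3, 13, 21, 26]
New median = 5
Delta = 5 - -3 = 8

Answer: 8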